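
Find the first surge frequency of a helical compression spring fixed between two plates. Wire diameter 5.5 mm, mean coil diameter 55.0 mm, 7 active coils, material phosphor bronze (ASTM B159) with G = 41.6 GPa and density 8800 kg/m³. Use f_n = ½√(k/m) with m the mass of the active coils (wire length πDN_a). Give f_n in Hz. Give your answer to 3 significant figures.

k = Gd⁴/(8D³N_a) = (41.6×10³)(5.5⁴)/(8·55.0³·7) = 4.0857 N/mm = 4085.7 N/m
Wire length L = πDN_a = π·55.0·7 = 1209.5 mm
m = ρ·(πd²/4)·L = 8800 × 23.758×10⁻⁶ m² × 1.2095 m = 0.25288 kg
f_n = ½√(k/m) = 0.5·√(4085.7/0.25288) = 0.5·√(16157) = 63.555 Hz

63.6 Hz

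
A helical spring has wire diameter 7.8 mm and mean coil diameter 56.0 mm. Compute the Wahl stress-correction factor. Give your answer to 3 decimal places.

C = D/d = 56.0/7.8 = 7.1795
K_W = (4C−1)/(4C−4) + 0.615/C = 27.718/24.718 + 0.0857 = 1.2070

1.207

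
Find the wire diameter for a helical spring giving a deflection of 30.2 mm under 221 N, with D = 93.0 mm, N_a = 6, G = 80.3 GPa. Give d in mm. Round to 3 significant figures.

7.70 mm

Required rate k = F/δ = 221/30.2 = 7.3179 N/mm
d = (8D³N_a·k / G)^(1/4) = (8·93.0³·6·7.3179 / (80.3×10³))^0.25
  = (3518.5)^0.25 = 7.7018 mm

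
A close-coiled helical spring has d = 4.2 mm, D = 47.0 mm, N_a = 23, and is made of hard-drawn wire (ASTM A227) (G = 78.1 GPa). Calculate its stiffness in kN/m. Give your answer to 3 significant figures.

1.27 kN/m

k = Gd⁴/(8D³N_a) = (78.1×10³ × 4.2⁴) / (8 × 47.0³ × 23)
  = 2.43023e+07 / 1.91034e+07 = 1.2721 N/mm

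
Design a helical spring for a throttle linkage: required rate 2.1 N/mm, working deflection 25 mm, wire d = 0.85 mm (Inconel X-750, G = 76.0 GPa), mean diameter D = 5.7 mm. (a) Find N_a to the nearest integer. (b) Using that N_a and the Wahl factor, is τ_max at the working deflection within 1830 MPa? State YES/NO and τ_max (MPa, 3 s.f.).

N_a = Gd⁴/(8D³k) = (76.0×10³)(0.85⁴)/(8·5.7³·2.1) = 12.75 → N_a = 13
Actual rate k = Gd⁴/(8D³·13) = 2.0598 N/mm
Working load F = kδ = 2.0598·25 = 51.496 N
C = 5.7/0.85 = 6.7059; K_W = (4C−1)/(4C−4)+0.615/C = 1.2232
τ_max = K_W·8FD/(πd³) = 1.2232·1217.1 = 1488.7 MPa
τ_max ≤ 1830 MPa → acceptable

(a) 13 coils; (b) YES, τ_max = 1490 MPa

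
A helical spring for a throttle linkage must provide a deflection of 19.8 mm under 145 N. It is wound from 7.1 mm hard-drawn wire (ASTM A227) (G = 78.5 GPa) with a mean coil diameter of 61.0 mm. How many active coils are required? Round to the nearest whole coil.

Required rate k = F/δ = 145/19.8 = 7.3232 N/mm
N_a = Gd⁴/(8D³k) = (78.5×10³ × 7.1⁴)/(8 × 61.0³ × 7.3232)
    = 1.99482e+08 / 1.32979e+07 = 15 → 15 coils

15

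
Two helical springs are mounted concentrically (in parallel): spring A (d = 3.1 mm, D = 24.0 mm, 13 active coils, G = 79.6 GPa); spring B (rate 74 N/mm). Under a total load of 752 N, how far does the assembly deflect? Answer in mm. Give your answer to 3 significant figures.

9.51 mm

k_A = Gd⁴/(8D³N_a) = (79.6×10³)(3.1⁴)/(8·24.0³·13) = 5.1132 N/mm
Parallel: k_eq = 5.1132 + 74 = 79.113 N/mm
δ = F/k_eq = 752/79.113 = 9.5054 mm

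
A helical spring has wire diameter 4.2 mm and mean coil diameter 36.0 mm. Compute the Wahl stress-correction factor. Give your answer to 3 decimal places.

C = D/d = 36.0/4.2 = 8.5714
K_W = (4C−1)/(4C−4) + 0.615/C = 33.286/30.286 + 0.0717 = 1.1708

1.171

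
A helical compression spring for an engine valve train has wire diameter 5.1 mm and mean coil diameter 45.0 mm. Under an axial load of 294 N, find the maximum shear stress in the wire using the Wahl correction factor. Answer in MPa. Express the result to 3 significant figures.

296 MPa

Spring index C = D/d = 45.0/5.1 = 8.8235
K_W = (4C−1)/(4C−4) + 0.615/C = 34.294/31.294 + 0.0697 = 1.1656
τ₀ = 8FD/(πd³) = 8·294·45.0/(π·5.1³) = 105840/416.74 = 253.97 MPa
τ_max = K·τ₀ = 1.1656 × 253.97 = 296.02 MPa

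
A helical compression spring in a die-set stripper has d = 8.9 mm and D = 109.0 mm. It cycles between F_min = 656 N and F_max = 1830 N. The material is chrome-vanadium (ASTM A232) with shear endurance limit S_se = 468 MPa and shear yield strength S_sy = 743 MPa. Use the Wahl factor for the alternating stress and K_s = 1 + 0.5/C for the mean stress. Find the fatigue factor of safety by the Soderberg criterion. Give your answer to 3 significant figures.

C = D/d = 109.0/8.9 = 12.2472; K_W = (4C−1)/(4C−4)+0.615/C = 1.1169; K_s = 1+0.5/C = 1.0408
F_a = (F_max−F_min)/2 = 587 N; F_m = (F_max+F_min)/2 = 1243 N
τ_a = K_W·8F_aD/(πd³) = 1.1169 × 231.12 = 258.14 MPa
τ_m = K_s·8F_mD/(πd³) = 1.0408 × 489.4 = 509.38 MPa
Soderberg: 1/n_f = τ_a/S_se + τ_m/S_sy = 258.14/468 + 509.38/743 = 0.55157 + 0.68558 = 1.2372
n_f = 1/1.2372 = 0.8083

0.808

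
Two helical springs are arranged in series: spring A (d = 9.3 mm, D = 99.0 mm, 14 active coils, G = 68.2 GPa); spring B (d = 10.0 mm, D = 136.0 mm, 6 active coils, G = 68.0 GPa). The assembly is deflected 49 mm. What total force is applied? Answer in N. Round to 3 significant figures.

125 N

k_A = Gd⁴/(8D³N_a) = (68.2×10³)(9.3⁴)/(8·99.0³·14) = 4.6945 N/mm
k_B = Gd⁴/(8D³N_a) = (68.0×10³)(10.0⁴)/(8·136.0³·6) = 5.6318 N/mm
Series: 1/k_eq = 1/4.6945 + 1/5.6318 = 0.39058; k_eq = 2.5603 N/mm
F = k_eq·δ = 2.5603·49 = 125.46 N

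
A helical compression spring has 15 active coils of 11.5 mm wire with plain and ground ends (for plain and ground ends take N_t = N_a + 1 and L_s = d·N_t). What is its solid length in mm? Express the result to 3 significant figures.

184 mm

plain and ground ends: N_t = N_a + 1 = 15 + 1 = 16
L_s = d·N_t = 11.5 × 16 = 184 mm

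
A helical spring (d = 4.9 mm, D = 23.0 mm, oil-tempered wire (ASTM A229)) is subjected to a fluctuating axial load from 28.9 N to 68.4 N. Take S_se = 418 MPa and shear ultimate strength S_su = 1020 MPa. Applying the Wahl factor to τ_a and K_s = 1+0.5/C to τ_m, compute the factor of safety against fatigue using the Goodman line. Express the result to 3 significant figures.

17.3

C = D/d = 23.0/4.9 = 4.6939; K_W = (4C−1)/(4C−4)+0.615/C = 1.3341; K_s = 1+0.5/C = 1.1065
F_a = (F_max−F_min)/2 = 19.75 N; F_m = (F_max+F_min)/2 = 48.65 N
τ_a = K_W·8F_aD/(πd³) = 1.3341 × 9.8321 = 13.117 MPa
τ_m = K_s·8F_mD/(πd³) = 1.1065 × 24.219 = 26.799 MPa
Goodman: 1/n_f = τ_a/S_se + τ_m/S_su = 13.117/418 + 26.799/1020 = 0.03138 + 0.02627 = 0.057653
n_f = 1/0.057653 = 17.35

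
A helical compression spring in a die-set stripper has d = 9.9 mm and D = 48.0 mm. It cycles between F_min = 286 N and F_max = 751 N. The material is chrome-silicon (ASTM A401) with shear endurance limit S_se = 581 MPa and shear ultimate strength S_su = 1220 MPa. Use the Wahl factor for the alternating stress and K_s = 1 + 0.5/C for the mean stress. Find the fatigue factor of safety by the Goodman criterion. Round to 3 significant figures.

C = D/d = 48.0/9.9 = 4.8485; K_W = (4C−1)/(4C−4)+0.615/C = 1.3217; K_s = 1+0.5/C = 1.1031
F_a = (F_max−F_min)/2 = 232.5 N; F_m = (F_max+F_min)/2 = 518.5 N
τ_a = K_W·8F_aD/(πd³) = 1.3217 × 29.289 = 38.712 MPa
τ_m = K_s·8F_mD/(πd³) = 1.1031 × 65.317 = 72.053 MPa
Goodman: 1/n_f = τ_a/S_se + τ_m/S_su = 38.712/581 + 72.053/1220 = 0.06663 + 0.05906 = 0.12569
n_f = 1/0.12569 = 7.956

7.96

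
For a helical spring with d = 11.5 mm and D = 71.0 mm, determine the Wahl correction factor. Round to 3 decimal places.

1.245

C = D/d = 71.0/11.5 = 6.1739
K_W = (4C−1)/(4C−4) + 0.615/C = 23.696/20.696 + 0.0996 = 1.2446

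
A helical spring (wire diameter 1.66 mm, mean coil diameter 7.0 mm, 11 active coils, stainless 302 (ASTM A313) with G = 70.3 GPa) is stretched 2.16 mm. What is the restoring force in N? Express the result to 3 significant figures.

38.2 N

k = Gd⁴/(8D³N_a) = (70.3×10³)(1.66⁴)/(8·7.0³·11) = 17.685 N/mm
F = k·δ = 17.685 × 2.16 = 38.2 N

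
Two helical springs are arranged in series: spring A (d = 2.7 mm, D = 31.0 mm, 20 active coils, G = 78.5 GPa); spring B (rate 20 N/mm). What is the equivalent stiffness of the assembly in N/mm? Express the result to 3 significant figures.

k_A = Gd⁴/(8D³N_a) = (78.5×10³)(2.7⁴)/(8·31.0³·20) = 0.87522 N/mm
Series: 1/k_eq = 1/0.87522 + 1/20 = 1.1926; k_eq = 0.83853 N/mm

0.839 N/mm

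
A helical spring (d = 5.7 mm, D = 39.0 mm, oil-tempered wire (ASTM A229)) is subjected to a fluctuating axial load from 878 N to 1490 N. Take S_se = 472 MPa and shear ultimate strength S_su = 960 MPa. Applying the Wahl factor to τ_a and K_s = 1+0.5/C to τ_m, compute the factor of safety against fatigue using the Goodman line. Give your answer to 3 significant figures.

0.882

C = D/d = 39.0/5.7 = 6.8421; K_W = (4C−1)/(4C−4)+0.615/C = 1.2183; K_s = 1+0.5/C = 1.0731
F_a = (F_max−F_min)/2 = 306 N; F_m = (F_max+F_min)/2 = 1184 N
τ_a = K_W·8F_aD/(πd³) = 1.2183 × 164.1 = 199.91 MPa
τ_m = K_s·8F_mD/(πd³) = 1.0731 × 634.94 = 681.34 MPa
Goodman: 1/n_f = τ_a/S_se + τ_m/S_su = 199.91/472 + 681.34/960 = 0.42355 + 0.70973 = 1.1333
n_f = 1/1.1333 = 0.8824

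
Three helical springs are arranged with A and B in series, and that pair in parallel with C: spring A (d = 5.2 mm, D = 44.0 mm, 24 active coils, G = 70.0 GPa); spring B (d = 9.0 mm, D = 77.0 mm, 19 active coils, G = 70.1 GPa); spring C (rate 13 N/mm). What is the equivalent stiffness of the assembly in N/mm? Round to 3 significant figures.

15.1 N/mm

k_A = Gd⁴/(8D³N_a) = (70.0×10³)(5.2⁴)/(8·44.0³·24) = 3.1293 N/mm
k_B = Gd⁴/(8D³N_a) = (70.1×10³)(9.0⁴)/(8·77.0³·19) = 6.6278 N/mm
Springs A,B series: k_AB = 1/(1/3.1293+1/6.6278) = 2.1257 N/mm; parallel with C: k_eq = 2.1257+13 = 15.126 N/mm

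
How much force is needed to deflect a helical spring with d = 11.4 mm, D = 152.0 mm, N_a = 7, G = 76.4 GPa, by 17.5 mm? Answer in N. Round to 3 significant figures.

115 N

k = Gd⁴/(8D³N_a) = (76.4×10³)(11.4⁴)/(8·152.0³·7) = 6.5614 N/mm
F = k·δ = 6.5614 × 17.5 = 114.82 N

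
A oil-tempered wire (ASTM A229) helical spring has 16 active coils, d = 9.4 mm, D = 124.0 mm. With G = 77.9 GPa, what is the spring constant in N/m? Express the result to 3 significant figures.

k = Gd⁴/(8D³N_a) = (77.9×10³ × 9.4⁴) / (8 × 124.0³ × 16)
  = 6.08203e+08 / 2.44048e+08 = 2.4921 N/mm = 2492.1 N/m

2490 N/m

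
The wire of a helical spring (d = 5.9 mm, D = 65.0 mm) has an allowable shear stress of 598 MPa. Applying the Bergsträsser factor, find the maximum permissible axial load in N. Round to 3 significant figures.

C = D/d = 65.0/5.9 = 11.0169
K_B = (4C+2)/(4C−3) = 46.068/41.068 = 1.1217
τ_max = K·8FD/(πd³) → F_max = τ_allow·πd³/(8DK)
F_max = 598·π·5.9³/(8·65.0·1.1217) = 3.8584e+05/583.31 = 661.47 N

661 N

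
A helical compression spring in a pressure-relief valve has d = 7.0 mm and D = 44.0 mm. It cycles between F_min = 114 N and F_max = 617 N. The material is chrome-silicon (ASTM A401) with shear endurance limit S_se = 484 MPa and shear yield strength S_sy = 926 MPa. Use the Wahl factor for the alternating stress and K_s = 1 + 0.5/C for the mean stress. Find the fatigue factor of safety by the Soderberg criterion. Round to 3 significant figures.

2.86

C = D/d = 44.0/7.0 = 6.2857; K_W = (4C−1)/(4C−4)+0.615/C = 1.2397; K_s = 1+0.5/C = 1.0795
F_a = (F_max−F_min)/2 = 251.5 N; F_m = (F_max+F_min)/2 = 365.5 N
τ_a = K_W·8F_aD/(πd³) = 1.2397 × 82.156 = 101.85 MPa
τ_m = K_s·8F_mD/(πd³) = 1.0795 × 119.39 = 128.89 MPa
Soderberg: 1/n_f = τ_a/S_se + τ_m/S_sy = 101.85/484 + 128.89/926 = 0.21044 + 0.13919 = 0.34963
n_f = 1/0.34963 = 2.86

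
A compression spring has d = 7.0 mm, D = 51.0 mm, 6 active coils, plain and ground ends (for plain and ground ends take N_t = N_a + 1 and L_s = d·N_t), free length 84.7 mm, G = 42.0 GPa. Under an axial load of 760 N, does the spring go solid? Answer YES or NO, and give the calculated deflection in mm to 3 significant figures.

k = Gd⁴/(8D³N_a) = (42.0×10³)(7.0⁴)/(8·51.0³·6) = 15.838 N/mm
N_t = 7; L_s = 7.0·7 = 49 mm; δ_solid = L₀ − L_s = 84.7 − 49 = 35.7 mm
δ = F/k = 760/15.838 = 47.987 mm
δ ≥ δ_solid → spring goes solid

YES, δ = 48.0 mm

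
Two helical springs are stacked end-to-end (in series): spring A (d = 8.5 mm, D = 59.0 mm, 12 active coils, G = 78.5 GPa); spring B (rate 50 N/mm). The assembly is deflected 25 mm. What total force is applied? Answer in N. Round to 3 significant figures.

367 N

k_A = Gd⁴/(8D³N_a) = (78.5×10³)(8.5⁴)/(8·59.0³·12) = 20.783 N/mm
Series: 1/k_eq = 1/20.783 + 1/50 = 0.068115; k_eq = 14.681 N/mm
F = k_eq·δ = 14.681·25 = 367.03 N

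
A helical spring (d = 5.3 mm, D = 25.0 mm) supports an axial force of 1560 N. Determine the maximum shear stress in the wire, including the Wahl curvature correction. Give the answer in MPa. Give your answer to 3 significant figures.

Spring index C = D/d = 25.0/5.3 = 4.7170
K_W = (4C−1)/(4C−4) + 0.615/C = 17.868/14.868 + 0.1304 = 1.3322
τ₀ = 8FD/(πd³) = 8·1560·25.0/(π·5.3³) = 312000/467.71 = 667.08 MPa
τ_max = K·τ₀ = 1.3322 × 667.08 = 888.65 MPa

889 MPa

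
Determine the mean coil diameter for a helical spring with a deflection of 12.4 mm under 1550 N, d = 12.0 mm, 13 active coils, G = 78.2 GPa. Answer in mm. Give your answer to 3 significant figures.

50.0 mm

Required rate k = F/δ = 1550/12.4 = 125 N/mm
D = (Gd⁴/(8N_a·k))^(1/3) = (78.2×10³·12.0⁴/(8·13·125))^(1/3)
  = (124735)^(1/3) = 49.9646 mm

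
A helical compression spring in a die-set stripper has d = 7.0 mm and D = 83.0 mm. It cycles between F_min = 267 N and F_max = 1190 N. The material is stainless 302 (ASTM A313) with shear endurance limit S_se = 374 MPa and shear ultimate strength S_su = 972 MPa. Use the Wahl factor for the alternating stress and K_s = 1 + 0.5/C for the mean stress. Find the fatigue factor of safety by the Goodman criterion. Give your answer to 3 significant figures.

0.750

C = D/d = 83.0/7.0 = 11.8571; K_W = (4C−1)/(4C−4)+0.615/C = 1.1209; K_s = 1+0.5/C = 1.0422
F_a = (F_max−F_min)/2 = 461.5 N; F_m = (F_max+F_min)/2 = 728.5 N
τ_a = K_W·8F_aD/(πd³) = 1.1209 × 284.38 = 318.77 MPa
τ_m = K_s·8F_mD/(πd³) = 1.0422 × 448.9 = 467.83 MPa
Goodman: 1/n_f = τ_a/S_se + τ_m/S_su = 318.77/374 + 467.83/972 = 0.85233 + 0.48131 = 1.3336
n_f = 1/1.3336 = 0.7498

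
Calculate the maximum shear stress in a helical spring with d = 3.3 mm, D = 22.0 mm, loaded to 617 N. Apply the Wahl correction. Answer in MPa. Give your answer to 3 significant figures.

Spring index C = D/d = 22.0/3.3 = 6.6667
K_W = (4C−1)/(4C−4) + 0.615/C = 25.667/22.667 + 0.0922 = 1.2246
τ₀ = 8FD/(πd³) = 8·617·22.0/(π·3.3³) = 108592/112.9 = 961.85 MPa
τ_max = K·τ₀ = 1.2246 × 961.85 = 1177.9 MPa

1180 MPa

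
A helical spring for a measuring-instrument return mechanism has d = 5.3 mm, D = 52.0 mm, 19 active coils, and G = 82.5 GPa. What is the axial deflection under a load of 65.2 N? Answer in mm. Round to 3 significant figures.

21.4 mm

k = Gd⁴/(8D³N_a) = (82.5×10³)(5.3⁴)/(8·52.0³·19) = 3.0458 N/mm
δ = F/k = 65.2 / 3.0458 = 21.406 mm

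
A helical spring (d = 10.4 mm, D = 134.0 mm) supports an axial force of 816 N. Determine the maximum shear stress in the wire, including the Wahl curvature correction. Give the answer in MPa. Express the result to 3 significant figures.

275 MPa

Spring index C = D/d = 134.0/10.4 = 12.8846
K_W = (4C−1)/(4C−4) + 0.615/C = 50.538/47.538 + 0.0477 = 1.1108
τ₀ = 8FD/(πd³) = 8·816·134.0/(π·10.4³) = 874752/3533.9 = 247.53 MPa
τ_max = K·τ₀ = 1.1108 × 247.53 = 274.97 MPa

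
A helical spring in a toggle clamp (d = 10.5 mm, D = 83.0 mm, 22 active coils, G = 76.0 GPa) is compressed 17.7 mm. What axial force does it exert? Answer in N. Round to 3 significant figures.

162 N

k = Gd⁴/(8D³N_a) = (76.0×10³)(10.5⁴)/(8·83.0³·22) = 9.1796 N/mm
F = k·δ = 9.1796 × 17.7 = 162.48 N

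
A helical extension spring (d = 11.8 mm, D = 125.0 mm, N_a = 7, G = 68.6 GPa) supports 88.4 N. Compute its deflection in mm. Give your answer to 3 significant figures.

7.27 mm

k = Gd⁴/(8D³N_a) = (68.6×10³)(11.8⁴)/(8·125.0³·7) = 12.16 N/mm
δ = F/k = 88.4 / 12.16 = 7.2697 mm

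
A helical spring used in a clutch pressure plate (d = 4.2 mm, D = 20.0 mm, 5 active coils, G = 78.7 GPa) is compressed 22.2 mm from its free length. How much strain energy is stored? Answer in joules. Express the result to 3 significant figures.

k = Gd⁴/(8D³N_a) = (78.7×10³)(4.2⁴)/(8·20.0³·5) = 76.528 N/mm
U = ½kδ² = 0.5 × 76.528 × 22.2² = 18858 N·mm = 18.858 J

18.9 J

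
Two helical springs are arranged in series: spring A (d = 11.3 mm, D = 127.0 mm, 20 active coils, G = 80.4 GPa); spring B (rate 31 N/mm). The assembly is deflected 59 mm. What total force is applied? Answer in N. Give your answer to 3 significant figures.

209 N

k_A = Gd⁴/(8D³N_a) = (80.4×10³)(11.3⁴)/(8·127.0³·20) = 3.9998 N/mm
Series: 1/k_eq = 1/3.9998 + 1/31 = 0.28227; k_eq = 3.5427 N/mm
F = k_eq·δ = 3.5427·59 = 209.02 N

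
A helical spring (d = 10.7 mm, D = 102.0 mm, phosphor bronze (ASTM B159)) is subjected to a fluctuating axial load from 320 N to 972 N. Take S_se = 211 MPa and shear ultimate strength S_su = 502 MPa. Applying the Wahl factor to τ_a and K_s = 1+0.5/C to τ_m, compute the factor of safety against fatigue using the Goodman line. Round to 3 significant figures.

C = D/d = 102.0/10.7 = 9.5327; K_W = (4C−1)/(4C−4)+0.615/C = 1.1524; K_s = 1+0.5/C = 1.0525
F_a = (F_max−F_min)/2 = 326 N; F_m = (F_max+F_min)/2 = 646 N
τ_a = K_W·8F_aD/(πd³) = 1.1524 × 69.12 = 79.655 MPa
τ_m = K_s·8F_mD/(πd³) = 1.0525 × 136.97 = 144.15 MPa
Goodman: 1/n_f = τ_a/S_se + τ_m/S_su = 79.655/211 + 144.15/502 = 0.37751 + 0.28716 = 0.66467
n_f = 1/0.66467 = 1.505

1.50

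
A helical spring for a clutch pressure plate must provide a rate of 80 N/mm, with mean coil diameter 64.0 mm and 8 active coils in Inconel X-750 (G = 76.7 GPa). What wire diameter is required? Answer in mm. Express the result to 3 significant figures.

d = (8D³N_a·k / G)^(1/4) = (8·64.0³·8·80 / (76.7×10³))^0.25
  = (17499)^0.25 = 11.5015 mm

11.5 mm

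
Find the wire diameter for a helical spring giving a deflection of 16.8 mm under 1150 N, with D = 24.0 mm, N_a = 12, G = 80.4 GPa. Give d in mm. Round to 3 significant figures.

Required rate k = F/δ = 1150/16.8 = 68.452 N/mm
d = (8D³N_a·k / G)^(1/4) = (8·24.0³·12·68.452 / (80.4×10³))^0.25
  = (1129.9)^0.25 = 5.7977 mm

5.80 mm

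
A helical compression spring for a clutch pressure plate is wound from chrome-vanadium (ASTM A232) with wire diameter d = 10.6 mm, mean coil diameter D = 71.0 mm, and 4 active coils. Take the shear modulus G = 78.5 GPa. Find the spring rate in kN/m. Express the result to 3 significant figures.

86.5 kN/m

k = Gd⁴/(8D³N_a) = (78.5×10³ × 10.6⁴) / (8 × 71.0³ × 4)
  = 9.91044e+08 / 1.14532e+07 = 86.53 N/mm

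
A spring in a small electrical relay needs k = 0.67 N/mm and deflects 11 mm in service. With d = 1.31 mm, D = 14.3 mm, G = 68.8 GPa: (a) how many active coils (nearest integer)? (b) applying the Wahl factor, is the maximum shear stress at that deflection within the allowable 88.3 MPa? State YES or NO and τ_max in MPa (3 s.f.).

N_a = Gd⁴/(8D³k) = (68.8×10³)(1.31⁴)/(8·14.3³·0.67) = 12.93 → N_a = 13
Actual rate k = Gd⁴/(8D³·13) = 0.66624 N/mm
Working load F = kδ = 0.66624·11 = 7.3287 N
C = 14.3/1.31 = 10.9160; K_W = (4C−1)/(4C−4)+0.615/C = 1.1320
τ_max = K_W·8FD/(πd³) = 1.1320·118.71 = 134.38 MPa
τ_max > 88.3 MPa → exceeds allowable

(a) 13 coils; (b) NO, τ_max = 134 MPa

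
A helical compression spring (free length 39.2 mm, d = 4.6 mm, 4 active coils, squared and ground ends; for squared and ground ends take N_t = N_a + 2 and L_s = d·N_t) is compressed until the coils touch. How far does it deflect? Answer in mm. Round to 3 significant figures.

11.6 mm

N_t = 6; L_s = 4.6·6 = 27.6 mm
δ_solid = L₀ − L_s = 39.2 − 27.6 = 11.6 mm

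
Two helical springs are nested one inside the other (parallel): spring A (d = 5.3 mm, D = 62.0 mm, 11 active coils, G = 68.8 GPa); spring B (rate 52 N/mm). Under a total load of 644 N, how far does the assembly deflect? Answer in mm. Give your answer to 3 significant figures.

11.8 mm

k_A = Gd⁴/(8D³N_a) = (68.8×10³)(5.3⁴)/(8·62.0³·11) = 2.5884 N/mm
Parallel: k_eq = 2.5884 + 52 = 54.588 N/mm
δ = F/k_eq = 644/54.588 = 11.797 mm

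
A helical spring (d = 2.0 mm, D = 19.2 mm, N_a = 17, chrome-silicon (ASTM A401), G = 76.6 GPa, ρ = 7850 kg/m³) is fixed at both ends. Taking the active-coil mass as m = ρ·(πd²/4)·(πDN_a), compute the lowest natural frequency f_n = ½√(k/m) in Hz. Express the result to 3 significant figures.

112 Hz

k = Gd⁴/(8D³N_a) = (76.6×10³)(2.0⁴)/(8·19.2³·17) = 1.2732 N/mm = 1273.2 N/m
Wire length L = πDN_a = π·19.2·17 = 1025.4 mm
m = ρ·(πd²/4)·L = 7850 × 3.1416×10⁻⁶ m² × 1.0254 m = 0.025288 kg
f_n = ½√(k/m) = 0.5·√(1273.2/0.025288) = 0.5·√(50349) = 112.19 Hz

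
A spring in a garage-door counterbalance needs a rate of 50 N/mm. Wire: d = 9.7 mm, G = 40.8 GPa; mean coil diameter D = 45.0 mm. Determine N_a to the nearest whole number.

N_a = Gd⁴/(8D³k) = (40.8×10³ × 9.7⁴)/(8 × 45.0³ × 50)
    = 3.61199e+08 / 3.645e+07 = 9.909 → 10 coils

10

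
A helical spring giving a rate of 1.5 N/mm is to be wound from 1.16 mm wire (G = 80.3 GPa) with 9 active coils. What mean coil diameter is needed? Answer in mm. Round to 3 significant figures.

11.0 mm

D = (Gd⁴/(8N_a·k))^(1/3) = (80.3×10³·1.16⁴/(8·9·1.5))^(1/3)
  = (1346.24)^(1/3) = 11.0418 mm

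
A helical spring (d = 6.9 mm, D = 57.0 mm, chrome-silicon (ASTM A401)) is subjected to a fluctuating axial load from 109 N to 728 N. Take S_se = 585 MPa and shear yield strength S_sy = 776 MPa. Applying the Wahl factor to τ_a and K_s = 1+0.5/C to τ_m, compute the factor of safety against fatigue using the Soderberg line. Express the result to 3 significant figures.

C = D/d = 57.0/6.9 = 8.2609; K_W = (4C−1)/(4C−4)+0.615/C = 1.1777; K_s = 1+0.5/C = 1.0605
F_a = (F_max−F_min)/2 = 309.5 N; F_m = (F_max+F_min)/2 = 418.5 N
τ_a = K_W·8F_aD/(πd³) = 1.1777 × 136.75 = 161.06 MPa
τ_m = K_s·8F_mD/(πd³) = 1.0605 × 184.91 = 196.1 MPa
Soderberg: 1/n_f = τ_a/S_se + τ_m/S_sy = 161.06/585 + 196.1/776 = 0.27531 + 0.25271 = 0.52802
n_f = 1/0.52802 = 1.894

1.89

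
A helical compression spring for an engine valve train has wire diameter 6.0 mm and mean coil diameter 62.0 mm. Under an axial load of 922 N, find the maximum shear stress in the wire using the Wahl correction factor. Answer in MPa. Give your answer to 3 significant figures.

Spring index C = D/d = 62.0/6.0 = 10.3333
K_W = (4C−1)/(4C−4) + 0.615/C = 40.333/37.333 + 0.0595 = 1.1399
τ₀ = 8FD/(πd³) = 8·922·62.0/(π·6.0³) = 457312/678.58 = 673.92 MPa
τ_max = K·τ₀ = 1.1399 × 673.92 = 768.18 MPa

768 MPa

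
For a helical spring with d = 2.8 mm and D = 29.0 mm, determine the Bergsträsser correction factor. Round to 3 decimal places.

1.130

C = D/d = 29.0/2.8 = 10.3571
K_B = (4C+2)/(4C−3) = 43.429/38.429 = 1.1301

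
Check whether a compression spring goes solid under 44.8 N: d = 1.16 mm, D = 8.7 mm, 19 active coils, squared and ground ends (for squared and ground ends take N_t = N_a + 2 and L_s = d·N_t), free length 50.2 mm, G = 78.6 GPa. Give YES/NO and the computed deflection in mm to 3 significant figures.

YES, δ = 31.5 mm

k = Gd⁴/(8D³N_a) = (78.6×10³)(1.16⁴)/(8·8.7³·19) = 1.4218 N/mm
N_t = 21; L_s = 1.16·21 = 24.36 mm; δ_solid = L₀ − L_s = 50.2 − 24.36 = 25.84 mm
δ = F/k = 44.8/1.4218 = 31.508 mm
δ ≥ δ_solid → spring goes solid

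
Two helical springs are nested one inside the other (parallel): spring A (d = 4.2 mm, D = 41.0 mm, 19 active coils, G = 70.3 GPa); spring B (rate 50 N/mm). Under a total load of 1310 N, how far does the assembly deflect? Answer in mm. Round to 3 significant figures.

k_A = Gd⁴/(8D³N_a) = (70.3×10³)(4.2⁴)/(8·41.0³·19) = 2.0881 N/mm
Parallel: k_eq = 2.0881 + 50 = 52.088 N/mm
δ = F/k_eq = 1310/52.088 = 25.15 mm

25.1 mm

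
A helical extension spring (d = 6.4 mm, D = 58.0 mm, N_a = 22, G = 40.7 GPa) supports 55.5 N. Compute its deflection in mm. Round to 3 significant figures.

k = Gd⁴/(8D³N_a) = (40.7×10³)(6.4⁴)/(8·58.0³·22) = 1.9885 N/mm
δ = F/k = 55.5 / 1.9885 = 27.911 mm

27.9 mm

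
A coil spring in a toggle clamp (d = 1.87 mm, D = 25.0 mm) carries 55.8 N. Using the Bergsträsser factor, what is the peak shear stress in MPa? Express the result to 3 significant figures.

Spring index C = D/d = 25.0/1.87 = 13.3690
K_B = (4C+2)/(4C−3) = 55.476/50.476 = 1.0991
τ₀ = 8FD/(πd³) = 8·55.8·25.0/(π·1.87³) = 11160/20.544 = 543.24 MPa
τ_max = K·τ₀ = 1.0991 × 543.24 = 597.05 MPa

597 MPa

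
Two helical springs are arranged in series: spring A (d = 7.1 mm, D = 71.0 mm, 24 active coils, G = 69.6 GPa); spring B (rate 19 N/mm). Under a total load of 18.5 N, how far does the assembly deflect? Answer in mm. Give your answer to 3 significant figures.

k_A = Gd⁴/(8D³N_a) = (69.6×10³)(7.1⁴)/(8·71.0³·24) = 2.5737 N/mm
Series: 1/k_eq = 1/2.5737 + 1/19 = 0.44117; k_eq = 2.2667 N/mm
δ = F/k_eq = 18.5/2.2667 = 8.1616 mm

8.16 mm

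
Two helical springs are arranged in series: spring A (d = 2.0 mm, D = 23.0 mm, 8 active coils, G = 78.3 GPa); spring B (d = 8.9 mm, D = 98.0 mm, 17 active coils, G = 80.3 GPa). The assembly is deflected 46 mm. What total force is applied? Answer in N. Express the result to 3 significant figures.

k_A = Gd⁴/(8D³N_a) = (78.3×10³)(2.0⁴)/(8·23.0³·8) = 1.6089 N/mm
k_B = Gd⁴/(8D³N_a) = (80.3×10³)(8.9⁴)/(8·98.0³·17) = 3.936 N/mm
Series: 1/k_eq = 1/1.6089 + 1/3.936 = 0.87562; k_eq = 1.142 N/mm
F = k_eq·δ = 1.142·46 = 52.534 N

52.5 N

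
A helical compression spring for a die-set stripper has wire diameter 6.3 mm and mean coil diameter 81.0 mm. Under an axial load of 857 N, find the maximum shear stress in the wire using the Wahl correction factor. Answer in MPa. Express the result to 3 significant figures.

785 MPa

Spring index C = D/d = 81.0/6.3 = 12.8571
K_W = (4C−1)/(4C−4) + 0.615/C = 50.429/47.429 + 0.0478 = 1.1111
τ₀ = 8FD/(πd³) = 8·857·81.0/(π·6.3³) = 555336/785.55 = 706.94 MPa
τ_max = K·τ₀ = 1.1111 × 706.94 = 785.47 MPa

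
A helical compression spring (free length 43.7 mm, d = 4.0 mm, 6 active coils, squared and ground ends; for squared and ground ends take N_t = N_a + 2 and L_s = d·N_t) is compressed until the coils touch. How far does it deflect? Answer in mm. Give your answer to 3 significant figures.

11.7 mm

N_t = 8; L_s = 4.0·8 = 32 mm
δ_solid = L₀ − L_s = 43.7 − 32 = 11.7 mm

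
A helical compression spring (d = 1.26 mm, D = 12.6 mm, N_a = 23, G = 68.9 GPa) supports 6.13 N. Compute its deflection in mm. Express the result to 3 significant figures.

13.0 mm

k = Gd⁴/(8D³N_a) = (68.9×10³)(1.26⁴)/(8·12.6³·23) = 0.47182 N/mm
δ = F/k = 6.13 / 0.47182 = 12.992 mm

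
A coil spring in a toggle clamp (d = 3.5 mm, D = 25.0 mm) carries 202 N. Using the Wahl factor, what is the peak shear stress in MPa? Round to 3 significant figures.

362 MPa

Spring index C = D/d = 25.0/3.5 = 7.1429
K_W = (4C−1)/(4C−4) + 0.615/C = 27.571/24.571 + 0.0861 = 1.2082
τ₀ = 8FD/(πd³) = 8·202·25.0/(π·3.5³) = 40400/134.7 = 299.94 MPa
τ_max = K·τ₀ = 1.2082 × 299.94 = 362.38 MPa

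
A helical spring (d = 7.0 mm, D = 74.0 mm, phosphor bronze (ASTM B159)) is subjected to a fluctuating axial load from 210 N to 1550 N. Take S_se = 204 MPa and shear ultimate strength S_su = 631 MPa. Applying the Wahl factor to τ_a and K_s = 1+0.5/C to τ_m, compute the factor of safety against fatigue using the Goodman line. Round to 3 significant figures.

C = D/d = 74.0/7.0 = 10.5714; K_W = (4C−1)/(4C−4)+0.615/C = 1.1365; K_s = 1+0.5/C = 1.0473
F_a = (F_max−F_min)/2 = 670 N; F_m = (F_max+F_min)/2 = 880 N
τ_a = K_W·8F_aD/(πd³) = 1.1365 × 368.09 = 418.35 MPa
τ_m = K_s·8F_mD/(πd³) = 1.0473 × 483.46 = 506.33 MPa
Goodman: 1/n_f = τ_a/S_se + τ_m/S_su = 418.35/204 + 506.33/631 = 2.05071 + 0.80242 = 2.8531
n_f = 1/2.8531 = 0.3505

0.350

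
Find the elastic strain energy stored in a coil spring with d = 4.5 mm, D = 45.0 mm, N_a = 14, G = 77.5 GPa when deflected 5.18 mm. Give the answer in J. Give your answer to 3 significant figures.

0.0418 J

k = Gd⁴/(8D³N_a) = (77.5×10³)(4.5⁴)/(8·45.0³·14) = 3.1138 N/mm
U = ½kδ² = 0.5 × 3.1138 × 5.18² = 41.776 N·mm = 0.041776 J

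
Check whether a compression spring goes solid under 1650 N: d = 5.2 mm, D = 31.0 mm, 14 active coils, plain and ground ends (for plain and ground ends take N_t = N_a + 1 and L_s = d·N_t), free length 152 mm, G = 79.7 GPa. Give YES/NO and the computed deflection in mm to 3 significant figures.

YES, δ = 94.5 mm

k = Gd⁴/(8D³N_a) = (79.7×10³)(5.2⁴)/(8·31.0³·14) = 17.465 N/mm
N_t = 15; L_s = 5.2·15 = 78 mm; δ_solid = L₀ − L_s = 152 − 78 = 74 mm
δ = F/k = 1650/17.465 = 94.475 mm
δ ≥ δ_solid → spring goes solid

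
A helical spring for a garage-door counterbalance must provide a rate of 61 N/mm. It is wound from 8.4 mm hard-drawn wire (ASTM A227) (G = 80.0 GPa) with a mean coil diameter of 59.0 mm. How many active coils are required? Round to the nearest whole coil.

4

N_a = Gd⁴/(8D³k) = (80.0×10³ × 8.4⁴)/(8 × 59.0³ × 61)
    = 3.98297e+08 / 1.00225e+08 = 3.974 → 4 coils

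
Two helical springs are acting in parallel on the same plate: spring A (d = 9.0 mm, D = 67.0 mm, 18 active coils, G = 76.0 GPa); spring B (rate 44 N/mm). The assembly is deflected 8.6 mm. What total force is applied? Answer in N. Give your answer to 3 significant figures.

k_A = Gd⁴/(8D³N_a) = (76.0×10³)(9.0⁴)/(8·67.0³·18) = 11.513 N/mm
Parallel: k_eq = 11.513 + 44 = 55.513 N/mm
F = k_eq·δ = 55.513·8.6 = 477.41 N

477 N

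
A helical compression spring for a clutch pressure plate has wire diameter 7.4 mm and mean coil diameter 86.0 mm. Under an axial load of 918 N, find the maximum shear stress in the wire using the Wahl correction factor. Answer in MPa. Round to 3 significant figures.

Spring index C = D/d = 86.0/7.4 = 11.6216
K_W = (4C−1)/(4C−4) + 0.615/C = 45.486/42.486 + 0.0529 = 1.1235
τ₀ = 8FD/(πd³) = 8·918·86.0/(π·7.4³) = 631584/1273 = 496.12 MPa
τ_max = K·τ₀ = 1.1235 × 496.12 = 557.4 MPa

557 MPa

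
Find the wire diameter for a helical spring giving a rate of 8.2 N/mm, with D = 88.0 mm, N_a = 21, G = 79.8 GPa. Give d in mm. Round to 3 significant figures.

d = (8D³N_a·k / G)^(1/4) = (8·88.0³·21·8.2 / (79.8×10³))^0.25
  = (11764)^0.25 = 10.4146 mm

10.4 mm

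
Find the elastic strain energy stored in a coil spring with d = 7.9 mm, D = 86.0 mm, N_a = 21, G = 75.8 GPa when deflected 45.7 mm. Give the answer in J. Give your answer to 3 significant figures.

2.89 J

k = Gd⁴/(8D³N_a) = (75.8×10³)(7.9⁴)/(8·86.0³·21) = 2.7629 N/mm
U = ½kδ² = 0.5 × 2.7629 × 45.7² = 2885.2 N·mm = 2.8852 J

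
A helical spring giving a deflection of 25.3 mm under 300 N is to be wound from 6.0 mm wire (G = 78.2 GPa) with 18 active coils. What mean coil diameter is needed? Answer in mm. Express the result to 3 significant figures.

Required rate k = F/δ = 300/25.3 = 11.858 N/mm
D = (Gd⁴/(8N_a·k))^(1/3) = (78.2×10³·6.0⁴/(8·18·11.858))^(1/3)
  = (59353.8)^(1/3) = 39.0076 mm

39.0 mm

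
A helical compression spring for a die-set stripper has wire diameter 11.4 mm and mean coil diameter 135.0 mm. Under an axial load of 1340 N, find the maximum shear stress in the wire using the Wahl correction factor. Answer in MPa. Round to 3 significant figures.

349 MPa

Spring index C = D/d = 135.0/11.4 = 11.8421
K_W = (4C−1)/(4C−4) + 0.615/C = 46.368/43.368 + 0.0519 = 1.1211
τ₀ = 8FD/(πd³) = 8·1340·135.0/(π·11.4³) = 1.4472e+06/4654.4 = 310.93 MPa
τ_max = K·τ₀ = 1.1211 × 310.93 = 348.59 MPa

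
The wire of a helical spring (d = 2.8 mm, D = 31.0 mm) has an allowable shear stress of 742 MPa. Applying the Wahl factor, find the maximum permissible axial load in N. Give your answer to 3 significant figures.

C = D/d = 31.0/2.8 = 11.0714
K_W = (4C−1)/(4C−4) + 0.615/C = 43.286/40.286 + 0.0555 = 1.1300
τ_max = K·8FD/(πd³) → F_max = τ_allow·πd³/(8DK)
F_max = 742·π·2.8³/(8·31.0·1.1300) = 51171/280.24 = 182.6 N

183 N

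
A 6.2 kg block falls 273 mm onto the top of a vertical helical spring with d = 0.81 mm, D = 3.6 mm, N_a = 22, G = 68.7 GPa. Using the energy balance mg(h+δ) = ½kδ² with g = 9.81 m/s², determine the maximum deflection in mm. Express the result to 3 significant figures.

k = Gd⁴/(8D³N_a) = (68.7×10³)(0.81⁴)/(8·3.6³·22) = 3.6014 N/mm
W = mg = 6.2 × 9.81 = 60.822 N
½kδ² − Wδ − Wh = 0 → δ = (W + √(W² + 2kWh))/k
δ = (60.822 + √(3699.3 + 119600))/3.6014 = (60.822 + 351.14)/3.6014 = 114.39 mm

114 mm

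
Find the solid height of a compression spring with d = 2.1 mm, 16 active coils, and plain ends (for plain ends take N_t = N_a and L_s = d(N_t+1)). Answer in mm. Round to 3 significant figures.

35.7 mm

plain ends: N_t = N_a = 16
L_s = d·(N_t+1) = 2.1 × 17 = 35.7 mm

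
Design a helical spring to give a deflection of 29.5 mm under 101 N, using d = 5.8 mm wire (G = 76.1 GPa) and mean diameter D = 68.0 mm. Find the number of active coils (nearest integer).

Required rate k = F/δ = 101/29.5 = 3.4237 N/mm
N_a = Gd⁴/(8D³k) = (76.1×10³ × 5.8⁴)/(8 × 68.0³ × 3.4237)
    = 8.61185e+07 / 8.61224e+06 = 10 → 10 coils

10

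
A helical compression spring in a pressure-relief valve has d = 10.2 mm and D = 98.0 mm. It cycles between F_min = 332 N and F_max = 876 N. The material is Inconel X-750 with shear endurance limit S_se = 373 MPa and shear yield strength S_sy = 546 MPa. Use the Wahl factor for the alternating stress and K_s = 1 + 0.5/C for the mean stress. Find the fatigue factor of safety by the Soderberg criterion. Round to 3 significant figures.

2.12

C = D/d = 98.0/10.2 = 9.6078; K_W = (4C−1)/(4C−4)+0.615/C = 1.1511; K_s = 1+0.5/C = 1.0520
F_a = (F_max−F_min)/2 = 272 N; F_m = (F_max+F_min)/2 = 604 N
τ_a = K_W·8F_aD/(πd³) = 1.1511 × 63.964 = 73.631 MPa
τ_m = K_s·8F_mD/(πd³) = 1.0520 × 142.04 = 149.43 MPa
Soderberg: 1/n_f = τ_a/S_se + τ_m/S_sy = 73.631/373 + 149.43/546 = 0.19740 + 0.27368 = 0.47108
n_f = 1/0.47108 = 2.123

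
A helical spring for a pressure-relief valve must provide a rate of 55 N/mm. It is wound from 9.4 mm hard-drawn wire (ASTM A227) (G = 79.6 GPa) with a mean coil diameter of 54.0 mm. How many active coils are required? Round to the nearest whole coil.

N_a = Gd⁴/(8D³k) = (79.6×10³ × 9.4⁴)/(8 × 54.0³ × 55)
    = 6.21476e+08 / 6.92842e+07 = 8.97 → 9 coils

9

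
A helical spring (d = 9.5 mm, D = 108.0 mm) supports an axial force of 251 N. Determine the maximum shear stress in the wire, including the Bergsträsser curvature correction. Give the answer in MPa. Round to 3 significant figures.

90.0 MPa

Spring index C = D/d = 108.0/9.5 = 11.3684
K_B = (4C+2)/(4C−3) = 47.474/42.474 = 1.1177
τ₀ = 8FD/(πd³) = 8·251·108.0/(π·9.5³) = 216864/2693.5 = 80.513 MPa
τ_max = K·τ₀ = 1.1177 × 80.513 = 89.991 MPa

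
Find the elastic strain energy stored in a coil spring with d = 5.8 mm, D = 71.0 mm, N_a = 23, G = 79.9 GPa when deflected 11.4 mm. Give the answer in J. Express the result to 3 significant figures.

k = Gd⁴/(8D³N_a) = (79.9×10³)(5.8⁴)/(8·71.0³·23) = 1.373 N/mm
U = ½kδ² = 0.5 × 1.373 × 11.4² = 89.217 N·mm = 0.089217 J

0.0892 J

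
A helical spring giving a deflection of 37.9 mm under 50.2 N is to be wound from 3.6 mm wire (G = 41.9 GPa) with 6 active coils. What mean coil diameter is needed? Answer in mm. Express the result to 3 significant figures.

48.0 mm

Required rate k = F/δ = 50.2/37.9 = 1.3245 N/mm
D = (Gd⁴/(8N_a·k))^(1/3) = (41.9×10³·3.6⁴/(8·6·1.3245))^(1/3)
  = (110693)^(1/3) = 48.0145 mm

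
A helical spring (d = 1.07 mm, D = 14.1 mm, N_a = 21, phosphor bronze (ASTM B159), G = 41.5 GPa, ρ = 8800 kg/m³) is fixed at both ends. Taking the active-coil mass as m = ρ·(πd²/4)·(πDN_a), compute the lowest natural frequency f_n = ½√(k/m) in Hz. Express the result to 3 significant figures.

62.6 Hz

k = Gd⁴/(8D³N_a) = (41.5×10³)(1.07⁴)/(8·14.1³·21) = 0.11551 N/mm = 115.51 N/m
Wire length L = πDN_a = π·14.1·21 = 930.23 mm
m = ρ·(πd²/4)·L = 8800 × 0.8992×10⁻⁶ m² × 0.93023 m = 0.0073609 kg
f_n = ½√(k/m) = 0.5·√(115.51/0.0073609) = 0.5·√(15692) = 62.635 Hz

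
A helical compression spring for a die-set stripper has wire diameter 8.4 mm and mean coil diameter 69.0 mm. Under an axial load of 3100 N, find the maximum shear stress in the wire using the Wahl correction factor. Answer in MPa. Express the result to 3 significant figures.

1080 MPa

Spring index C = D/d = 69.0/8.4 = 8.2143
K_W = (4C−1)/(4C−4) + 0.615/C = 31.857/28.857 + 0.0749 = 1.1788
τ₀ = 8FD/(πd³) = 8·3100·69.0/(π·8.4³) = 1.7112e+06/1862 = 918.99 MPa
τ_max = K·τ₀ = 1.1788 × 918.99 = 1083.3 MPa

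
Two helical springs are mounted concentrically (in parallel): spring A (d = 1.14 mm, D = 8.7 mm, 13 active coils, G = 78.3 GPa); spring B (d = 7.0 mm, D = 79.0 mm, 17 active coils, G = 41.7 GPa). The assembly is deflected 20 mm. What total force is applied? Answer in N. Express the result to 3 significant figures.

68.5 N

k_A = Gd⁴/(8D³N_a) = (78.3×10³)(1.14⁴)/(8·8.7³·13) = 1.931 N/mm
k_B = Gd⁴/(8D³N_a) = (41.7×10³)(7.0⁴)/(8·79.0³·17) = 1.4932 N/mm
Parallel: k_eq = 1.931 + 1.4932 = 3.4242 N/mm
F = k_eq·δ = 3.4242·20 = 68.484 N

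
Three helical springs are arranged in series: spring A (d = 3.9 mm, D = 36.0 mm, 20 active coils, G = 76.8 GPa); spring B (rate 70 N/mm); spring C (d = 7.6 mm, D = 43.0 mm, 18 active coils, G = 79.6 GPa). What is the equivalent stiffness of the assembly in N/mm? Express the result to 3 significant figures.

k_A = Gd⁴/(8D³N_a) = (76.8×10³)(3.9⁴)/(8·36.0³·20) = 2.3801 N/mm
k_C = Gd⁴/(8D³N_a) = (79.6×10³)(7.6⁴)/(8·43.0³·18) = 23.195 N/mm
Series: 1/k_eq = 1/2.3801 + 1/70 + 1/23.195 = 0.47755; k_eq = 2.094 N/mm

2.09 N/mm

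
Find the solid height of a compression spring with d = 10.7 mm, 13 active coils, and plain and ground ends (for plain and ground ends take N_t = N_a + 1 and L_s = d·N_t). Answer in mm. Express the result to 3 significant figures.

plain and ground ends: N_t = N_a + 1 = 13 + 1 = 14
L_s = d·N_t = 10.7 × 14 = 149.8 mm

150 mm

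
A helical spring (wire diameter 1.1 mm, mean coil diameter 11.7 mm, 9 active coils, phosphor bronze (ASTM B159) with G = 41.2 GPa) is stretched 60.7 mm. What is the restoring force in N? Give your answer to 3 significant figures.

k = Gd⁴/(8D³N_a) = (41.2×10³)(1.1⁴)/(8·11.7³·9) = 0.52309 N/mm
F = k·δ = 0.52309 × 60.7 = 31.752 N

31.8 N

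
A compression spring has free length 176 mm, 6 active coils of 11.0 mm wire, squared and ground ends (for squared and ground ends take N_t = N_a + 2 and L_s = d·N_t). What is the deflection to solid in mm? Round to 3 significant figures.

88.0 mm

N_t = 8; L_s = 11.0·8 = 88 mm
δ_solid = L₀ − L_s = 176 − 88 = 88 mm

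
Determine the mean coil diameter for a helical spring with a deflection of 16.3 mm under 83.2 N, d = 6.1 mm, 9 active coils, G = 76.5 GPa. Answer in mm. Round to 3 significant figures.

66.1 mm

Required rate k = F/δ = 83.2/16.3 = 5.1043 N/mm
D = (Gd⁴/(8N_a·k))^(1/3) = (76.5×10³·6.1⁴/(8·9·5.1043))^(1/3)
  = (288212)^(1/3) = 66.0548 mm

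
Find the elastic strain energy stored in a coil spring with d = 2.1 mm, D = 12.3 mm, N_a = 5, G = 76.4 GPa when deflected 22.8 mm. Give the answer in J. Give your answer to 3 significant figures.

k = Gd⁴/(8D³N_a) = (76.4×10³)(2.1⁴)/(8·12.3³·5) = 19.962 N/mm
U = ½kδ² = 0.5 × 19.962 × 22.8² = 5188.4 N·mm = 5.1884 J

5.19 J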